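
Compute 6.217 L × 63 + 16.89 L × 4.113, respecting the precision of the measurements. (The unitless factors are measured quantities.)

4.6 × 10^2 L

6.217 × 63 = 391.671 → 3.9 × 10^2 L (2 s.f., last digit at the 10^1 place).
16.89 × 4.113 = 69.46857 → 69.47 L (4 s.f., last digit at the 10^-2 place).
Sum: 461.13957 L; keep the coarser place, 10^1.
Result: 4.6 × 10^2 L.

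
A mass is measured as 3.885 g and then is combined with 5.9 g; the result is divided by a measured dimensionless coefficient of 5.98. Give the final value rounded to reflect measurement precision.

3.885 g + 5.9 g = 9.785 g; the sum is limited to 1 decimal place (2 s.f.).
Carrying full precision, 9.785 ÷ 5.98 = 1.63628762542… g; 5.98 has 3 s.f., so the result keeps min(2, 3) = 2 s.f.
Rounded to 2 significant figures: 1.6 g.

1.6 g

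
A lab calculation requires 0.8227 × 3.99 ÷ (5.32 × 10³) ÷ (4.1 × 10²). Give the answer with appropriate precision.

0.8227 × 3.99 ÷ (5.32 × 10³) ÷ (4.1 × 10²) = 0.00000150493902439…
Multiplication/division keeps the fewest significant figures: 0.8227 → 4 s.f., 3.99 → 3 s.f., 5.32 × 10³ → 3 s.f., 4.1 × 10² → 2 s.f.; limit is 2.
Rounded to 2 significant figures: 1.5 × 10⁻⁶.

1.5 × 10⁻⁶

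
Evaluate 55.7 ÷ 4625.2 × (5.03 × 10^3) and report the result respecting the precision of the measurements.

60.6

55.7 ÷ 4625.2 × (5.03 × 10^3) = 60.5748940586…
Multiplication/division keeps the fewest significant figures: 55.7 → 3 s.f., 4625.2 → 5 s.f., 5.03 × 10^3 → 3 s.f.; limit is 3.
Rounded to 3 significant figures: 60.6.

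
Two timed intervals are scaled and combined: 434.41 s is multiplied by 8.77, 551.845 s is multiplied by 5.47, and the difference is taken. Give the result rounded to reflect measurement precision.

434.41 × 8.77 = 3809.7757 → 3.81 × 10^3 s (3 s.f., last digit at the 10^1 place).
551.845 × 5.47 = 3018.59215 → 3.02 × 10^3 s (3 s.f., last digit at the 10^1 place).
Difference: 791.18355 s; keep the coarser place, 10^1.
Result: 7.9 × 10^2 s.

7.9 × 10^2 s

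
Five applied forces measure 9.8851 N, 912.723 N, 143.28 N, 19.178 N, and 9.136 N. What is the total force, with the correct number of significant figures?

9.8851 N + 912.723 N + 143.28 N + 19.178 N + 9.136 N = 1094.2021 N.
Addition/subtraction keeps the fewest decimal places: 9.8851 → 4 decimal places, 912.723 → 3 decimal places, 143.28 → 2 decimal places, 19.178 → 3 decimal places, 9.136 → 3 decimal places; limit is 2.
Rounded to 2 decimal places: 1094.20 N.

1094.20 N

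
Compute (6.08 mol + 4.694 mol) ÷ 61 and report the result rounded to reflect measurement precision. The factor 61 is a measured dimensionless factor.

6.08 mol + 4.694 mol = 10.774 mol; the sum is limited to 2 decimal places (4 s.f.).
Carrying full precision, 10.774 ÷ 61 = 0.17662295082… mol; 61 has 2 s.f., so the result keeps min(4, 2) = 2 s.f.
Rounded to 2 significant figures: 0.18 mol.

0.18 mol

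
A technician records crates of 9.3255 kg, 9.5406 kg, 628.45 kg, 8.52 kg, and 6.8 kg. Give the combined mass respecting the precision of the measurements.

9.3255 kg + 9.5406 kg + 628.45 kg + 8.52 kg + 6.8 kg = 662.6361 kg.
Addition/subtraction keeps the fewest decimal places: 9.3255 → 4 decimal places, 9.5406 → 4 decimal places, 628.45 → 2 decimal places, 8.52 → 2 decimal places, 6.8 → 1 decimal place; limit is 1.
Rounded to 1 decimal place: 662.6 kg.

662.6 kg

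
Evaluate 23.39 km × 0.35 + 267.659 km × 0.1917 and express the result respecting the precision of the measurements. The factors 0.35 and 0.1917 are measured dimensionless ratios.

23.39 × 0.35 = 8.1865 → 8.2 km (2 s.f., last digit at the 10^-1 place).
267.659 × 0.1917 = 51.3102303 → 51.31 km (4 s.f., last digit at the 10^-2 place).
Sum: 59.4967303 km; keep the coarser place, 10^-1.
Result: 59.5 km.

59.5 km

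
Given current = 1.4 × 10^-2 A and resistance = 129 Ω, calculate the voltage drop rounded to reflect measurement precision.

voltage drop = 1.4 × 10^-2 A × 129 Ω = 1.806 V.
1.4 × 10^-2 has 2 significant figures; 129 has 3.
Division/multiplication keeps the fewest: 2 significant figures.
Rounded: 1.8 V.

1.8 V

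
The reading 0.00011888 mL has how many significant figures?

5

0.00011888: leading zeros are not significant.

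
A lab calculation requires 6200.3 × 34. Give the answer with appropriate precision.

6200.3 × 34 = 210810.2
Multiplication/division keeps the fewest significant figures: 6200.3 → 5 s.f., 34 → 2 s.f.; limit is 2.
Rounded to 2 significant figures: 2.1 × 10⁵.

2.1 × 10⁵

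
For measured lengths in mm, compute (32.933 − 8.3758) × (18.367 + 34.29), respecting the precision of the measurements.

32.933 − 8.3758 = 24.5572, limited to 3 d.p. → 5 s.f.; 18.367 + 34.29 = 52.657, limited to 2 d.p. → 4 s.f.
Carrying full precision, 24.5572 × 52.657 = 1293.1084804; keep min(5, 4) = 4 s.f.
Rounded to 4 significant figures: 1293 mm².

1293 mm²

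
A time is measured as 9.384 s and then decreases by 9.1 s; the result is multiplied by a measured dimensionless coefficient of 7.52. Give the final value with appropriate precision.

9.384 s − 9.1 s = 0.284 s; the difference is limited to 1 decimal place (1 s.f.).
Carrying full precision, 0.284 × 7.52 = 2.13568 s; 7.52 has 3 s.f., so the result keeps min(1, 3) = 1 s.f.
Rounded to 1 significant figure: 2 s.

2 s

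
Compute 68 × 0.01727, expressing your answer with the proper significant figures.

68 × 0.01727 = 1.17436
Multiplication/division keeps the fewest significant figures: 68 → 2 s.f., 0.01727 → 4 s.f.; limit is 2.
Rounded to 2 significant figures: 1.2.

1.2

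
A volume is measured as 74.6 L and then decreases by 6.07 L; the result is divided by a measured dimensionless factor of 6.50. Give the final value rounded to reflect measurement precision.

10.5 L

74.6 L − 6.07 L = 68.53 L; the difference is limited to 1 decimal place (3 s.f.).
Carrying full precision, 68.53 ÷ 6.50 = 10.5430769231… L; 6.50 has 3 s.f., so the result keeps min(3, 3) = 3 s.f.
Rounded to 3 significant figures: 10.5 L.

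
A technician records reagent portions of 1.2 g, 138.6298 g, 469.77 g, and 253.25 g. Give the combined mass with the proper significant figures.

862.8 g

1.2 g + 138.6298 g + 469.77 g + 253.25 g = 862.8498 g.
Addition/subtraction keeps the fewest decimal places: 1.2 → 1 decimal place, 138.6298 → 4 decimal places, 469.77 → 2 decimal places, 253.25 → 2 decimal places; limit is 1.
Rounded to 1 decimal place: 862.8 g.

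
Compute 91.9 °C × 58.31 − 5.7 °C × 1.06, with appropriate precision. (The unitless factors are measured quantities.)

5.35 × 10³ °C

91.9 × 58.31 = 5358.689 → 5.36 × 10³ °C (3 s.f., last digit at the 10^1 place).
5.7 × 1.06 = 6.042 → 6.0 °C (2 s.f., last digit at the 10^-1 place).
Difference: 5352.647 °C; keep the coarser place, 10^1.
Result: 5.35 × 10³ °C.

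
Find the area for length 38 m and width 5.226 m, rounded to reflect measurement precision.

area = 38 m × 5.226 m = 198.588 m².
38 has 2 significant figures; 5.226 has 4.
Division/multiplication keeps the fewest: 2 significant figures.
Rounded: 2.0 × 10^2 m².

2.0 × 10^2 m²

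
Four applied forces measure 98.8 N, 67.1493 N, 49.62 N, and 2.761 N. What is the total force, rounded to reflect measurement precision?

98.8 N + 67.1493 N + 49.62 N + 2.761 N = 218.3303 N.
Addition/subtraction keeps the fewest decimal places: 98.8 → 1 decimal place, 67.1493 → 4 decimal places, 49.62 → 2 decimal places, 2.761 → 3 decimal places; limit is 1.
Rounded to 1 decimal place: 218.3 N.

218.3 N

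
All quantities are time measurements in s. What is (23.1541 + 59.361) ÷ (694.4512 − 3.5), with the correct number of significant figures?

23.1541 + 59.361 = 82.5151, limited to 3 d.p. → 5 s.f.; 694.4512 − 3.5 = 690.9512, limited to 1 d.p. → 4 s.f.
Carrying full precision, 82.5151 ÷ 690.9512 = 0.119422471515…; keep min(5, 4) = 4 s.f.
Rounded to 4 significant figures: 0.1194.

0.1194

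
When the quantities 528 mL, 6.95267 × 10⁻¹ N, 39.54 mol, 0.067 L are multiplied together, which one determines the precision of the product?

528 mL → 3 s.f.; 6.95267 × 10⁻¹ N → 6 s.f.; 39.54 mol → 4 s.f.; 0.067 L → 2 s.f.
The fewest is 2 significant figures, from 0.067 L.

0.067 L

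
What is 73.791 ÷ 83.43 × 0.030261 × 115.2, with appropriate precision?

3.083

73.791 ÷ 83.43 × 0.030261 × 115.2 = 3.08330797981…
Multiplication/division keeps the fewest significant figures: 73.791 → 5 s.f., 83.43 → 4 s.f., 0.030261 → 5 s.f., 115.2 → 4 s.f.; limit is 4.
Rounded to 4 significant figures: 3.083.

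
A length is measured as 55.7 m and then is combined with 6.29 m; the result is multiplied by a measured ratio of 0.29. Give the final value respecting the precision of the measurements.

55.7 m + 6.29 m = 61.99 m; the sum is limited to 1 decimal place (3 s.f.).
Carrying full precision, 61.99 × 0.29 = 17.9771 m; 0.29 has 2 s.f., so the result keeps min(3, 2) = 2 s.f.
Rounded to 2 significant figures: 18 m.

18 m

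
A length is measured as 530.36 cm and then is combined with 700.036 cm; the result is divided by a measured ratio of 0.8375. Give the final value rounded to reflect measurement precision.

530.36 cm + 700.036 cm = 1230.396 cm; the sum is limited to 2 decimal places (6 s.f.).
Carrying full precision, 1230.396 ÷ 0.8375 = 1469.12955224… cm; 0.8375 has 4 s.f., so the result keeps min(6, 4) = 4 s.f.
Rounded to 4 significant figures: 1469 cm.

1469 cm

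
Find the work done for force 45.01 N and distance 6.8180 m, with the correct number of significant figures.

work done = 45.01 N × 6.8180 m = 306.87818 J.
45.01 has 4 significant figures; 6.8180 has 5.
Division/multiplication keeps the fewest: 4 significant figures.
Rounded: 306.9 J.

306.9 J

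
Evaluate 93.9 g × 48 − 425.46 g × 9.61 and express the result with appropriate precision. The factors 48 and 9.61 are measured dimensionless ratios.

93.9 × 48 = 4507.2 → 4.5 × 10³ g (2 s.f., last digit at the 10^2 place).
425.46 × 9.61 = 4088.6706 → 4.09 × 10³ g (3 s.f., last digit at the 10^1 place).
Difference: 418.5294 g; keep the coarser place, 10^2.
Result: 4 × 10² g.

4 × 10² g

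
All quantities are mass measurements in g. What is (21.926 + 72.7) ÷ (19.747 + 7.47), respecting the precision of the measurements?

3.48

21.926 + 72.7 = 94.626, limited to 1 d.p. → 3 s.f.; 19.747 + 7.47 = 27.217, limited to 2 d.p. → 4 s.f.
Carrying full precision, 94.626 ÷ 27.217 = 3.47672410626…; keep min(3, 4) = 3 s.f.
Rounded to 3 significant figures: 3.48.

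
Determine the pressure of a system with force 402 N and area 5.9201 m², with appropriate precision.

67.9 Pa

pressure = 402 N ÷ 5.9201 m² = 67.904258374… Pa.
402 has 3 significant figures; 5.9201 has 5.
Division/multiplication keeps the fewest: 3 significant figures.
Rounded: 67.9 Pa.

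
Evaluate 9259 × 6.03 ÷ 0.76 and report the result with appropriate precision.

7.3 × 10^4

9259 × 6.03 ÷ 0.76 = 73462.8552632…
Multiplication/division keeps the fewest significant figures: 9259 → 4 s.f., 6.03 → 3 s.f., 0.76 → 2 s.f.; limit is 2.
Rounded to 2 significant figures: 7.3 × 10^4.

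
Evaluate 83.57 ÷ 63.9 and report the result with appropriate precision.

83.57 ÷ 63.9 = 1.30782472613…
Multiplication/division keeps the fewest significant figures: 83.57 → 4 s.f., 63.9 → 3 s.f.; limit is 3.
Rounded to 3 significant figures: 1.31.

1.31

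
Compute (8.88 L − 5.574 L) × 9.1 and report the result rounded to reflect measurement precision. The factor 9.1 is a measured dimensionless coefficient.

8.88 L − 5.574 L = 3.306 L; the difference is limited to 2 decimal places (3 s.f.).
Carrying full precision, 3.306 × 9.1 = 30.0846 L; 9.1 has 2 s.f., so the result keeps min(3, 2) = 2 s.f.
Rounded to 2 significant figures: 3.0 × 10^1 L.

3.0 × 10^1 L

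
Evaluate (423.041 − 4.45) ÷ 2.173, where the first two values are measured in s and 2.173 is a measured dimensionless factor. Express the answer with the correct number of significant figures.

192.6 s

423.041 s − 4.45 s = 418.591 s; the difference is limited to 2 decimal places (5 s.f.).
Carrying full precision, 418.591 ÷ 2.173 = 192.632765762… s; 2.173 has 4 s.f., so the result keeps min(5, 4) = 4 s.f.
Rounded to 4 significant figures: 192.6 s.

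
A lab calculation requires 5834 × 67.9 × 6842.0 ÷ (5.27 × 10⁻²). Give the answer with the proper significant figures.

5.14 × 10¹⁰

5834 × 67.9 × 6842.0 ÷ (5.27 × 10⁻²) = 5.14290679545 × 10^10…
Multiplication/division keeps the fewest significant figures: 5834 → 4 s.f., 67.9 → 3 s.f., 6842.0 → 5 s.f., 5.27 × 10⁻² → 3 s.f.; limit is 3.
Rounded to 3 significant figures: 5.14 × 10¹⁰.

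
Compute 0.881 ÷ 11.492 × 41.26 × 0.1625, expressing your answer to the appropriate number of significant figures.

0.881 ÷ 11.492 × 41.26 × 0.1625 = 0.513999717195…
Multiplication/division keeps the fewest significant figures: 0.881 → 3 s.f., 11.492 → 5 s.f., 41.26 → 4 s.f., 0.1625 → 4 s.f.; limit is 3.
Rounded to 3 significant figures: 0.514.

0.514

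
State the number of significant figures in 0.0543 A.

3

0.0543: leading zeros are not significant.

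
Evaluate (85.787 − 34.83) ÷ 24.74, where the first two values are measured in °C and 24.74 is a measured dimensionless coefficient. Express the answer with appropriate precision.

85.787 °C − 34.83 °C = 50.957 °C; the difference is limited to 2 decimal places (4 s.f.).
Carrying full precision, 50.957 ÷ 24.74 = 2.05970088925… °C; 24.74 has 4 s.f., so the result keeps min(4, 4) = 4 s.f.
Rounded to 4 significant figures: 2.060 °C.

2.060 °C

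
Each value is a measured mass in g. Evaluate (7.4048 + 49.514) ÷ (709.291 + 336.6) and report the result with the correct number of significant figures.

7.4048 + 49.514 = 56.9188, limited to 3 d.p. → 5 s.f.; 709.291 + 336.6 = 1045.891, limited to 1 d.p. → 5 s.f.
Carrying full precision, 56.9188 ÷ 1045.891 = 0.0544213498347…; keep min(5, 5) = 5 s.f.
Rounded to 5 significant figures: 0.054421.

0.054421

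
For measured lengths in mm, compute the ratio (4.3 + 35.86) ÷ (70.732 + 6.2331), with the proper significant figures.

0.522

4.3 + 35.86 = 40.16, limited to 1 d.p. → 3 s.f.; 70.732 + 6.2331 = 76.9651, limited to 3 d.p. → 5 s.f.
Carrying full precision, 40.16 ÷ 76.9651 = 0.521794943422…; keep min(3, 5) = 3 s.f.
Rounded to 3 significant figures: 0.522.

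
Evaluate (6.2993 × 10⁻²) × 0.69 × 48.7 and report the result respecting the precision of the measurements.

2.1

(6.2993 × 10⁻²) × 0.69 × 48.7 = 2.116753779
Multiplication/division keeps the fewest significant figures: 6.2993 × 10⁻² → 5 s.f., 0.69 → 2 s.f., 48.7 → 3 s.f.; limit is 2.
Rounded to 2 significant figures: 2.1.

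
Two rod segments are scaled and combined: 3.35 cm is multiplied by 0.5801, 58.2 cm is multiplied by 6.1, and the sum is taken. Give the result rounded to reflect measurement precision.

3.35 × 0.5801 = 1.943335 → 1.94 cm (3 s.f., last digit at the 10^-2 place).
58.2 × 6.1 = 355.02 → 3.6 × 10² cm (2 s.f., last digit at the 10^1 place).
Sum: 356.963335 cm; keep the coarser place, 10^1.
Result: 3.6 × 10² cm.

3.6 × 10² cm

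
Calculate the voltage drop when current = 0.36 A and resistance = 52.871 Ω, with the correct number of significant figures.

voltage drop = 0.36 A × 52.871 Ω = 19.03356 V.
0.36 has 2 significant figures; 52.871 has 5.
Division/multiplication keeps the fewest: 2 significant figures.
Rounded: 19 V.

19 V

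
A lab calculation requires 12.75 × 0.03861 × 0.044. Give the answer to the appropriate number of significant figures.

0.022

12.75 × 0.03861 × 0.044 = 0.02166021
Multiplication/division keeps the fewest significant figures: 12.75 → 4 s.f., 0.03861 → 4 s.f., 0.044 → 2 s.f.; limit is 2.
Rounded to 2 significant figures: 0.022.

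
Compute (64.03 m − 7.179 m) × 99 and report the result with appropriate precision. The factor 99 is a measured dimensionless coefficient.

64.03 m − 7.179 m = 56.851 m; the difference is limited to 2 decimal places (4 s.f.).
Carrying full precision, 56.851 × 99 = 5628.249 m; 99 has 2 s.f., so the result keeps min(4, 2) = 2 s.f.
Rounded to 2 significant figures: 5.6 × 10³ m.

5.6 × 10³ m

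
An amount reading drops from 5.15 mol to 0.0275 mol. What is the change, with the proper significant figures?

5.15 mol − 0.0275 mol = 5.1225 mol.
Addition/subtraction keeps the fewest decimal places: 5.15 → 2 decimal places, 0.0275 → 4 decimal places; limit is 2.
Rounded to 2 decimal places: 5.12 mol.

5.12 mol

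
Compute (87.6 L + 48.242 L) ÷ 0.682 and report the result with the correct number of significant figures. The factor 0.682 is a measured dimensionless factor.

87.6 L + 48.242 L = 135.842 L; the sum is limited to 1 decimal place (4 s.f.).
Carrying full precision, 135.842 ÷ 0.682 = 199.181818182… L; 0.682 has 3 s.f., so the result keeps min(4, 3) = 3 s.f.
Rounded to 3 significant figures: 199 L.

199 L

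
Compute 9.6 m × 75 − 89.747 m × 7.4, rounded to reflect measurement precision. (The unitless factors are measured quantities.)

6 × 10^1 m

9.6 × 75 = 720 → 7.2 × 10^2 m (2 s.f., last digit at the 10^1 place).
89.747 × 7.4 = 664.1278 → 6.6 × 10^2 m (2 s.f., last digit at the 10^1 place).
Difference: 55.8722 m; keep the coarser place, 10^1.
Result: 6 × 10^1 m.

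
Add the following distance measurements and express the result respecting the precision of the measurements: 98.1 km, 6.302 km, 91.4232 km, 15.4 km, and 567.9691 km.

98.1 km + 6.302 km + 91.4232 km + 15.4 km + 567.9691 km = 779.1943 km.
Addition/subtraction keeps the fewest decimal places: 98.1 → 1 decimal place, 6.302 → 3 decimal places, 91.4232 → 4 decimal places, 15.4 → 1 decimal place, 567.9691 → 4 decimal places; limit is 1.
Rounded to 1 decimal place: 779.2 km.

779.2 km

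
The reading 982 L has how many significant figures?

982: every digit is nonzero and significant.

3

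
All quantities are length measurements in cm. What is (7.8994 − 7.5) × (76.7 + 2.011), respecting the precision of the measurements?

3 × 10¹ cm²

7.8994 − 7.5 = 0.3994, limited to 1 d.p. → 1 s.f.; 76.7 + 2.011 = 78.711, limited to 1 d.p. → 3 s.f.
Carrying full precision, 0.3994 × 78.711 = 31.4371734; keep min(1, 3) = 1 s.f.
Rounded to 1 significant figure: 3 × 10¹ cm².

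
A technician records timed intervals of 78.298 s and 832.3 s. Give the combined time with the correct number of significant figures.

78.298 s + 832.3 s = 910.598 s.
Addition/subtraction keeps the fewest decimal places: 78.298 → 3 decimal places, 832.3 → 1 decimal place; limit is 1.
Rounded to 1 decimal place: 910.6 s.

910.6 s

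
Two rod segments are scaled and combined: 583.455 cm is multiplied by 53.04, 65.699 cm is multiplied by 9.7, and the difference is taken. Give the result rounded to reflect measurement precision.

583.455 × 53.04 = 30946.4532 → 3.095 × 10^4 cm (4 s.f., last digit at the 10^1 place).
65.699 × 9.7 = 637.2803 → 6.4 × 10^2 cm (2 s.f., last digit at the 10^1 place).
Difference: 30309.1729 cm; keep the coarser place, 10^1.
Result: 3.031 × 10^4 cm.

3.031 × 10^4 cm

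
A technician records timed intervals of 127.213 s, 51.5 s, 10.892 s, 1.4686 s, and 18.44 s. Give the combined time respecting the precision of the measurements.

209.5 s

127.213 s + 51.5 s + 10.892 s + 1.4686 s + 18.44 s = 209.5136 s.
Addition/subtraction keeps the fewest decimal places: 127.213 → 3 decimal places, 51.5 → 1 decimal place, 10.892 → 3 decimal places, 1.4686 → 4 decimal places, 18.44 → 2 decimal places; limit is 1.
Rounded to 1 decimal place: 209.5 s.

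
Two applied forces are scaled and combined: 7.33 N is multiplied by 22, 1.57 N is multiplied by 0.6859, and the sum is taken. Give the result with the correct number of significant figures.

1.6 × 10^2 N

7.33 × 22 = 161.26 → 1.6 × 10^2 N (2 s.f., last digit at the 10^1 place).
1.57 × 0.6859 = 1.076863 → 1.08 N (3 s.f., last digit at the 10^-2 place).
Sum: 162.336863 N; keep the coarser place, 10^1.
Result: 1.6 × 10^2 N.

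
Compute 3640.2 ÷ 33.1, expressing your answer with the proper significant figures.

110.

3640.2 ÷ 33.1 = 109.975830816…
Multiplication/division keeps the fewest significant figures: 3640.2 → 5 s.f., 33.1 → 3 s.f.; limit is 3.
Rounded to 3 significant figures: 110.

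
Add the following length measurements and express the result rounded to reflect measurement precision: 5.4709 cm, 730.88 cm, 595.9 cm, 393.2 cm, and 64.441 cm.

1789.9 cm

5.4709 cm + 730.88 cm + 595.9 cm + 393.2 cm + 64.441 cm = 1789.8919 cm.
Addition/subtraction keeps the fewest decimal places: 5.4709 → 4 decimal places, 730.88 → 2 decimal places, 595.9 → 1 decimal place, 393.2 → 1 decimal place, 64.441 → 3 decimal places; limit is 1.
Rounded to 1 decimal place: 1789.9 cm.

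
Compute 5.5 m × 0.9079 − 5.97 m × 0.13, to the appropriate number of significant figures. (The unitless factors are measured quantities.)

5.5 × 0.9079 = 4.99345 → 5.0 m (2 s.f., last digit at the 10^-1 place).
5.97 × 0.13 = 0.7761 → 0.78 m (2 s.f., last digit at the 10^-2 place).
Difference: 4.21735 m; keep the coarser place, 10^-1.
Result: 4.2 m.

4.2 m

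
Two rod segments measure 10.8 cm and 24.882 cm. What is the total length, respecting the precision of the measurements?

10.8 cm + 24.882 cm = 35.682 cm.
Addition/subtraction keeps the fewest decimal places: 10.8 → 1 decimal place, 24.882 → 3 decimal places; limit is 1.
Rounded to 1 decimal place: 35.7 cm.

35.7 cm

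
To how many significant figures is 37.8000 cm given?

37.8000: trailing zeros after a decimal point are significant.

6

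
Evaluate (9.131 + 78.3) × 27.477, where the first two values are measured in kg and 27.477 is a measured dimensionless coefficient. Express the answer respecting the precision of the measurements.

2.40 × 10^3 kg

9.131 kg + 78.3 kg = 87.431 kg; the sum is limited to 1 decimal place (3 s.f.).
Carrying full precision, 87.431 × 27.477 = 2402.341587 kg; 27.477 has 5 s.f., so the result keeps min(3, 5) = 3 s.f.
Rounded to 3 significant figures: 2.40 × 10^3 kg.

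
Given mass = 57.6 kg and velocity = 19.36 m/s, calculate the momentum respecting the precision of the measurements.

momentum = 57.6 kg × 19.36 m/s = 1115.136 kg·m/s.
57.6 has 3 significant figures; 19.36 has 4.
Division/multiplication keeps the fewest: 3 significant figures.
Rounded: 1.12 × 10^3 kg·m/s.

1.12 × 10^3 kg·m/s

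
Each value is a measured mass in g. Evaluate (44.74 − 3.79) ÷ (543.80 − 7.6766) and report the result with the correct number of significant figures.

44.74 − 3.79 = 40.95, limited to 2 d.p. → 4 s.f.; 543.80 − 7.6766 = 536.1234, limited to 2 d.p. → 5 s.f.
Carrying full precision, 40.95 ÷ 536.1234 = 0.0763816688471…; keep min(4, 5) = 4 s.f.
Rounded to 4 significant figures: 0.07638.

0.07638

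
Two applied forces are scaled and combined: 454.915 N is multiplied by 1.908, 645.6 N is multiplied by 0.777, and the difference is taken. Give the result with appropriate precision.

3.66 × 10² N

454.915 × 1.908 = 867.97782 → 868.0 N (4 s.f., last digit at the 10^-1 place).
645.6 × 0.777 = 501.6312 → 502 N (3 s.f., last digit at the 10^0 place).
Difference: 366.34662 N; keep the coarser place, 10^0.
Result: 3.66 × 10² N.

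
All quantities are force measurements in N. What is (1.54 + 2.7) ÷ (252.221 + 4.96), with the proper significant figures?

1.54 + 2.7 = 4.24, limited to 1 d.p. → 2 s.f.; 252.221 + 4.96 = 257.181, limited to 2 d.p. → 5 s.f.
Carrying full precision, 4.24 ÷ 257.181 = 0.0164864433998…; keep min(2, 5) = 2 s.f.
Rounded to 2 significant figures: 0.016.

0.016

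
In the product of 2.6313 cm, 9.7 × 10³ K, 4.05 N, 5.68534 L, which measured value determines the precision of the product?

9.7 × 10³ K

2.6313 cm → 5 s.f.; 9.7 × 10³ K → 2 s.f.; 4.05 N → 3 s.f.; 5.68534 L → 6 s.f.
The fewest is 2 significant figures, from 9.7 × 10³ K.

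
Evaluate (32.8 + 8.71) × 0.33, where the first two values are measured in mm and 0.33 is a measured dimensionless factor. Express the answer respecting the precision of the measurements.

32.8 mm + 8.71 mm = 41.51 mm; the sum is limited to 1 decimal place (3 s.f.).
Carrying full precision, 41.51 × 0.33 = 13.6983 mm; 0.33 has 2 s.f., so the result keeps min(3, 2) = 2 s.f.
Rounded to 2 significant figures: 14 mm.

14 mm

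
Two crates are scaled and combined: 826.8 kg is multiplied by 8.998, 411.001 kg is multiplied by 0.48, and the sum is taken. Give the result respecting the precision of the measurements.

7.64 × 10³ kg

826.8 × 8.998 = 7439.5464 → 7.440 × 10³ kg (4 s.f., last digit at the 10^0 place).
411.001 × 0.48 = 197.28048 → 2.0 × 10² kg (2 s.f., last digit at the 10^1 place).
Sum: 7636.82688 kg; keep the coarser place, 10^1.
Result: 7.64 × 10³ kg.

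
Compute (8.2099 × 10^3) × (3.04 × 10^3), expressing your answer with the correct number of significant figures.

2.50 × 10^7

(8.2099 × 10^3) × (3.04 × 10^3) = 24958096
Multiplication/division keeps the fewest significant figures: 8.2099 × 10^3 → 5 s.f., 3.04 × 10^3 → 3 s.f.; limit is 3.
Rounded to 3 significant figures: 2.50 × 10^7.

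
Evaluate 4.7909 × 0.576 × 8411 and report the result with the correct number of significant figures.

2.32 × 10^4

4.7909 × 0.576 × 8411 = 23210.6457024
Multiplication/division keeps the fewest significant figures: 4.7909 → 5 s.f., 0.576 → 3 s.f., 8411 → 4 s.f.; limit is 3.
Rounded to 3 significant figures: 2.32 × 10^4.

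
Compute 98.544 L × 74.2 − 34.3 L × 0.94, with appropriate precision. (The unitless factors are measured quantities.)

7.28 × 10^3 L

98.544 × 74.2 = 7311.9648 → 7.31 × 10^3 L (3 s.f., last digit at the 10^1 place).
34.3 × 0.94 = 32.242 → 32 L (2 s.f., last digit at the 10^0 place).
Difference: 7279.7228 L; keep the coarser place, 10^1.
Result: 7.28 × 10^3 L.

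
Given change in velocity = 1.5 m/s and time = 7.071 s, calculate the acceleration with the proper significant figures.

acceleration = 1.5 m/s ÷ 7.071 s = 0.212134068731… m/s².
1.5 has 2 significant figures; 7.071 has 4.
Division/multiplication keeps the fewest: 2 significant figures.
Rounded: 0.21 m/s².

0.21 m/s²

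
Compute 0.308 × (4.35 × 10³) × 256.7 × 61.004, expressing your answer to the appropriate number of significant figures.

0.308 × (4.35 × 10³) × 256.7 × 61.004 = 20980901.9666…
Multiplication/division keeps the fewest significant figures: 0.308 → 3 s.f., 4.35 × 10³ → 3 s.f., 256.7 → 4 s.f., 61.004 → 5 s.f.; limit is 3.
Rounded to 3 significant figures: 2.10 × 10⁷.

2.10 × 10⁷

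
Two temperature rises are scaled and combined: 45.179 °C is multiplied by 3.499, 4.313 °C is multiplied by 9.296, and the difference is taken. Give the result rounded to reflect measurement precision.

118.0 °C

45.179 × 3.499 = 158.081321 → 158.1 °C (4 s.f., last digit at the 10^-1 place).
4.313 × 9.296 = 40.093648 → 40.09 °C (4 s.f., last digit at the 10^-2 place).
Difference: 117.987673 °C; keep the coarser place, 10^-1.
Result: 118.0 °C.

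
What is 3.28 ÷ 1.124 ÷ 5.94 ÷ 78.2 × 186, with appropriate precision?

3.28 ÷ 1.124 ÷ 5.94 ÷ 78.2 × 186 = 1.16849613077…
Multiplication/division keeps the fewest significant figures: 3.28 → 3 s.f., 1.124 → 4 s.f., 5.94 → 3 s.f., 78.2 → 3 s.f., 186 → 3 s.f.; limit is 3.
Rounded to 3 significant figures: 1.17.

1.17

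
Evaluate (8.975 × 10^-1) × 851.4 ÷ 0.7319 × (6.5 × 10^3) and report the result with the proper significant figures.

(8.975 × 10^-1) × 851.4 ÷ 0.7319 × (6.5 × 10^3) = 6786247.77975…
Multiplication/division keeps the fewest significant figures: 8.975 × 10^-1 → 4 s.f., 851.4 → 4 s.f., 0.7319 → 4 s.f., 6.5 × 10^3 → 2 s.f.; limit is 2.
Rounded to 2 significant figures: 6.8 × 10^6.

6.8 × 10^6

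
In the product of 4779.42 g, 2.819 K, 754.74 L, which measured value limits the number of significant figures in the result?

4779.42 g → 6 s.f.; 2.819 K → 4 s.f.; 754.74 L → 5 s.f.
The fewest is 4 significant figures, from 2.819 K.

2.819 K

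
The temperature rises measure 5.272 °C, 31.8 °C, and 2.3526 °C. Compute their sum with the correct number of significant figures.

39.4 °C

5.272 °C + 31.8 °C + 2.3526 °C = 39.4246 °C.
Addition/subtraction keeps the fewest decimal places: 5.272 → 3 decimal places, 31.8 → 1 decimal place, 2.3526 → 4 decimal places; limit is 1.
Rounded to 1 decimal place: 39.4 °C.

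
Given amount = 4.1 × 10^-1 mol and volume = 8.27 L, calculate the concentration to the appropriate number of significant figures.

0.050 mol/L

concentration = 4.1 × 10^-1 mol ÷ 8.27 L = 0.049576783555… mol/L.
4.1 × 10^-1 has 2 significant figures; 8.27 has 3.
Division/multiplication keeps the fewest: 2 significant figures.
Rounded: 0.050 mol/L.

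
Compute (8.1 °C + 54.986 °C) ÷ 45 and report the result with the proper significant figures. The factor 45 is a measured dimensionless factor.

1.4 °C

8.1 °C + 54.986 °C = 63.086 °C; the sum is limited to 1 decimal place (3 s.f.).
Carrying full precision, 63.086 ÷ 45 = 1.40191111111… °C; 45 has 2 s.f., so the result keeps min(3, 2) = 2 s.f.
Rounded to 2 significant figures: 1.4 °C.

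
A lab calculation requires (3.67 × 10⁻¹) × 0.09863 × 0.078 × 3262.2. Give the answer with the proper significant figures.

(3.67 × 10⁻¹) × 0.09863 × 0.078 × 3262.2 = 9.21043800004…
Multiplication/division keeps the fewest significant figures: 3.67 × 10⁻¹ → 3 s.f., 0.09863 → 4 s.f., 0.078 → 2 s.f., 3262.2 → 5 s.f.; limit is 2.
Rounded to 2 significant figures: 9.2.

9.2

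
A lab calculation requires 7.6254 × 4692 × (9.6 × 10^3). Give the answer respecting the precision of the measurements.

3.4 × 10^8

7.6254 × 4692 × (9.6 × 10^3) = 343472417.28
Multiplication/division keeps the fewest significant figures: 7.6254 → 5 s.f., 4692 → 4 s.f., 9.6 × 10^3 → 2 s.f.; limit is 2.
Rounded to 2 significant figures: 3.4 × 10^8.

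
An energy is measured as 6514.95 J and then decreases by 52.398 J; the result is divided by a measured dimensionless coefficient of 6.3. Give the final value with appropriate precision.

1.0 × 10³ J

6514.95 J − 52.398 J = 6462.552 J; the difference is limited to 2 decimal places (6 s.f.).
Carrying full precision, 6462.552 ÷ 6.3 = 1025.80190476… J; 6.3 has 2 s.f., so the result keeps min(6, 2) = 2 s.f.
Rounded to 2 significant figures: 1.0 × 10³ J.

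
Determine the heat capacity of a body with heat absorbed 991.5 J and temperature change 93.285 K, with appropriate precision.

heat capacity = 991.5 J ÷ 93.285 K = 10.6287184435… J/K.
991.5 has 4 significant figures; 93.285 has 5.
Division/multiplication keeps the fewest: 4 significant figures.
Rounded: 10.63 J/K.

10.63 J/K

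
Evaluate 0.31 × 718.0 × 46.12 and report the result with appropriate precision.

1.0 × 10^4

0.31 × 718.0 × 46.12 = 10265.3896
Multiplication/division keeps the fewest significant figures: 0.31 → 2 s.f., 718.0 → 4 s.f., 46.12 → 4 s.f.; limit is 2.
Rounded to 2 significant figures: 1.0 × 10^4.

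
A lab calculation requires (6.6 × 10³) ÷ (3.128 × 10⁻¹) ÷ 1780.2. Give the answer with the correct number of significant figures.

12

(6.6 × 10³) ÷ (3.128 × 10⁻¹) ÷ 1780.2 = 11.8524571652…
Multiplication/division keeps the fewest significant figures: 6.6 × 10³ → 2 s.f., 3.128 × 10⁻¹ → 4 s.f., 1780.2 → 5 s.f.; limit is 2.
Rounded to 2 significant figures: 12.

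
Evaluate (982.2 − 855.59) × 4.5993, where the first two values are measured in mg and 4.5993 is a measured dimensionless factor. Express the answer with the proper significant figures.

582.3 mg

982.2 mg − 855.59 mg = 126.61 mg; the difference is limited to 1 decimal place (4 s.f.).
Carrying full precision, 126.61 × 4.5993 = 582.317373 mg; 4.5993 has 5 s.f., so the result keeps min(4, 5) = 4 s.f.
Rounded to 4 significant figures: 582.3 mg.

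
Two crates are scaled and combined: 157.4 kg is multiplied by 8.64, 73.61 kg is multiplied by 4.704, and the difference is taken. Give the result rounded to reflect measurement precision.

1.01 × 10³ kg

157.4 × 8.64 = 1359.936 → 1.36 × 10³ kg (3 s.f., last digit at the 10^1 place).
73.61 × 4.704 = 346.26144 → 346.3 kg (4 s.f., last digit at the 10^-1 place).
Difference: 1013.67456 kg; keep the coarser place, 10^1.
Result: 1.01 × 10³ kg.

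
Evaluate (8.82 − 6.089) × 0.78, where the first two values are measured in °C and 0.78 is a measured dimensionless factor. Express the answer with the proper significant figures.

8.82 °C − 6.089 °C = 2.731 °C; the difference is limited to 2 decimal places (3 s.f.).
Carrying full precision, 2.731 × 0.78 = 2.13018 °C; 0.78 has 2 s.f., so the result keeps min(3, 2) = 2 s.f.
Rounded to 2 significant figures: 2.1 °C.

2.1 °C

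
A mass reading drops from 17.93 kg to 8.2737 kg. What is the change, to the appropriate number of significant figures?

17.93 kg − 8.2737 kg = 9.6563 kg.
Addition/subtraction keeps the fewest decimal places: 17.93 → 2 decimal places, 8.2737 → 4 decimal places; limit is 2.
Rounded to 2 decimal places: 9.66 kg.

9.66 kg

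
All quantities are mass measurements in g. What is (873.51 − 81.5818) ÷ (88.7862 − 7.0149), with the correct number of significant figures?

873.51 − 81.5818 = 791.9282, limited to 2 d.p. → 5 s.f.; 88.7862 − 7.0149 = 81.7713, limited to 4 d.p. → 6 s.f.
Carrying full precision, 791.9282 ÷ 81.7713 = 9.68467176136…; keep min(5, 6) = 5 s.f.
Rounded to 5 significant figures: 9.6847.

9.6847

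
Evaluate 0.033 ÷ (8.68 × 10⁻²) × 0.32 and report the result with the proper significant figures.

0.033 ÷ (8.68 × 10⁻²) × 0.32 = 0.121658986175…
Multiplication/division keeps the fewest significant figures: 0.033 → 2 s.f., 8.68 × 10⁻² → 3 s.f., 0.32 → 2 s.f.; limit is 2.
Rounded to 2 significant figures: 0.12.

0.12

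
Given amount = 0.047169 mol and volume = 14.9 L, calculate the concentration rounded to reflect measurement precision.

concentration = 0.047169 mol ÷ 14.9 L = 0.00316570469799… mol/L.
0.047169 has 5 significant figures; 14.9 has 3.
Division/multiplication keeps the fewest: 3 significant figures.
Rounded: 0.00317 mol/L.

0.00317 mol/L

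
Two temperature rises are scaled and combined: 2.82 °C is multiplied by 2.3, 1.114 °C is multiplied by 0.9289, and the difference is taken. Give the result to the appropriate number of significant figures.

2.82 × 2.3 = 6.486 → 6.5 °C (2 s.f., last digit at the 10^-1 place).
1.114 × 0.9289 = 1.0347946 → 1.035 °C (4 s.f., last digit at the 10^-3 place).
Difference: 5.4512054 °C; keep the coarser place, 10^-1.
Result: 5.5 °C.

5.5 °C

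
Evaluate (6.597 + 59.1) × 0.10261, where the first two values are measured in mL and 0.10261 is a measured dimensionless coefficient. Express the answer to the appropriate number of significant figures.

6.597 mL + 59.1 mL = 65.697 mL; the sum is limited to 1 decimal place (3 s.f.).
Carrying full precision, 65.697 × 0.10261 = 6.74116917 mL; 0.10261 has 5 s.f., so the result keeps min(3, 5) = 3 s.f.
Rounded to 3 significant figures: 6.74 mL.

6.74 mL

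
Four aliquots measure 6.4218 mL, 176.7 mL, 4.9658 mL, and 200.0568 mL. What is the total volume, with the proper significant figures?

6.4218 mL + 176.7 mL + 4.9658 mL + 200.0568 mL = 388.1444 mL.
Addition/subtraction keeps the fewest decimal places: 6.4218 → 4 decimal places, 176.7 → 1 decimal place, 4.9658 → 4 decimal places, 200.0568 → 4 decimal places; limit is 1.
Rounded to 1 decimal place: 388.1 mL.

388.1 mL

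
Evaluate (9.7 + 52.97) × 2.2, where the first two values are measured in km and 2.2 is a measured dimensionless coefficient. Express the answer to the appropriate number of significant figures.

1.4 × 10^2 km

9.7 km + 52.97 km = 62.67 km; the sum is limited to 1 decimal place (3 s.f.).
Carrying full precision, 62.67 × 2.2 = 137.874 km; 2.2 has 2 s.f., so the result keeps min(3, 2) = 2 s.f.
Rounded to 2 significant figures: 1.4 × 10^2 km.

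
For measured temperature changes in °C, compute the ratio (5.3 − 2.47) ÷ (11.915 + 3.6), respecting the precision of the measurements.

0.18

5.3 − 2.47 = 2.83, limited to 1 d.p. → 2 s.f.; 11.915 + 3.6 = 15.515, limited to 1 d.p. → 3 s.f.
Carrying full precision, 2.83 ÷ 15.515 = 0.18240412504…; keep min(2, 3) = 2 s.f.
Rounded to 2 significant figures: 0.18.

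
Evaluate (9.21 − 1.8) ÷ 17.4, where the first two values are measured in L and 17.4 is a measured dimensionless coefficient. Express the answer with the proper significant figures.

0.43 L

9.21 L − 1.8 L = 7.41 L; the difference is limited to 1 decimal place (2 s.f.).
Carrying full precision, 7.41 ÷ 17.4 = 0.425862068966… L; 17.4 has 3 s.f., so the result keeps min(2, 3) = 2 s.f.
Rounded to 2 significant figures: 0.43 L.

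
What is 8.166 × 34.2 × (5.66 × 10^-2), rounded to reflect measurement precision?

8.166 × 34.2 × (5.66 × 10^-2) = 15.80708952
Multiplication/division keeps the fewest significant figures: 8.166 → 4 s.f., 34.2 → 3 s.f., 5.66 × 10^-2 → 3 s.f.; limit is 3.
Rounded to 3 significant figures: 15.8.

15.8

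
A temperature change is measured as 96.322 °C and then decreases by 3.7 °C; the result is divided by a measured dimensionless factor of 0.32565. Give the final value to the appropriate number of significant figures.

284 °C

96.322 °C − 3.7 °C = 92.622 °C; the difference is limited to 1 decimal place (3 s.f.).
Carrying full precision, 92.622 ÷ 0.32565 = 284.42192538… °C; 0.32565 has 5 s.f., so the result keeps min(3, 5) = 3 s.f.
Rounded to 3 significant figures: 284 °C.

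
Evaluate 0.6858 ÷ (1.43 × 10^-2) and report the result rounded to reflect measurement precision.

0.6858 ÷ (1.43 × 10^-2) = 47.958041958…
Multiplication/division keeps the fewest significant figures: 0.6858 → 4 s.f., 1.43 × 10^-2 → 3 s.f.; limit is 3.
Rounded to 3 significant figures: 48.0.

48.0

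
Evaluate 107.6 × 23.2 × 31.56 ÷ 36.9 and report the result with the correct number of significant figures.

107.6 × 23.2 × 31.56 ÷ 36.9 = 2135.06393496…
Multiplication/division keeps the fewest significant figures: 107.6 → 4 s.f., 23.2 → 3 s.f., 31.56 → 4 s.f., 36.9 → 3 s.f.; limit is 3.
Rounded to 3 significant figures: 2.14 × 10^3.

2.14 × 10^3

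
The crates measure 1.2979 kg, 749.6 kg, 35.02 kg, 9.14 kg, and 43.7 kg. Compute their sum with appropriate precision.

838.8 kg

1.2979 kg + 749.6 kg + 35.02 kg + 9.14 kg + 43.7 kg = 838.7579 kg.
Addition/subtraction keeps the fewest decimal places: 1.2979 → 4 decimal places, 749.6 → 1 decimal place, 35.02 → 2 decimal places, 9.14 → 2 decimal places, 43.7 → 1 decimal place; limit is 1.
Rounded to 1 decimal place: 838.8 kg.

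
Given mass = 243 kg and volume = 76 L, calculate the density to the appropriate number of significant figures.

density = 243 kg ÷ 76 L = 3.19736842105… kg/L.
243 has 3 significant figures; 76 has 2.
Division/multiplication keeps the fewest: 2 significant figures.
Rounded: 3.2 kg/L.

3.2 kg/L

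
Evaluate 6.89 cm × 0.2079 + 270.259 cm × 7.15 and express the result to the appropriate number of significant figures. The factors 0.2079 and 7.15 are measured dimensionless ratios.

6.89 × 0.2079 = 1.432431 → 1.43 cm (3 s.f., last digit at the 10^-2 place).
270.259 × 7.15 = 1932.35185 → 1.93 × 10^3 cm (3 s.f., last digit at the 10^1 place).
Sum: 1933.784281 cm; keep the coarser place, 10^1.
Result: 1.93 × 10^3 cm.

1.93 × 10^3 cm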